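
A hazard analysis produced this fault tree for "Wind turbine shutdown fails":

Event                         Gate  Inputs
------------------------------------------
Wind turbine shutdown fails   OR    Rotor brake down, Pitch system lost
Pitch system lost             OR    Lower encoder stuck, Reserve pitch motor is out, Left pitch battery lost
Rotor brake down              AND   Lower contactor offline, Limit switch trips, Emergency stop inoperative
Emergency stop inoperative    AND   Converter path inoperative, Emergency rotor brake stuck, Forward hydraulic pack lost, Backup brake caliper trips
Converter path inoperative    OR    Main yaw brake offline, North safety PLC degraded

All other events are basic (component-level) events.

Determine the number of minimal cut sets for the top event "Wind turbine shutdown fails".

Converter path inoperative [OR]: union of children's cut sets → 2 cut set(s).
Emergency stop inoperative [AND]: one cut set from each child combined → 2 × 1 × 1 × 1 = 2 cut set(s).
Rotor brake down [AND]: one cut set from each child combined → 1 × 1 × 2 = 2 cut set(s).
Pitch system lost [OR]: union of children's cut sets → 3 cut set(s).
Wind turbine shutdown fails [OR]: union of children's cut sets → 5 cut set(s).
Minimal cut sets: {Backup brake caliper trips, Emergency rotor brake stuck, Forward hydraulic pack lost, Limit switch trips, Lower contactor offline, Main yaw brake offline}; {Backup brake caliper trips, Emergency rotor brake stuck, Forward hydraulic pack lost, Limit switch trips, Lower contactor offline, North safety PLC degraded}; {Lower encoder stuck}; {Reserve pitch motor is out}; {Left pitch battery lost}.

5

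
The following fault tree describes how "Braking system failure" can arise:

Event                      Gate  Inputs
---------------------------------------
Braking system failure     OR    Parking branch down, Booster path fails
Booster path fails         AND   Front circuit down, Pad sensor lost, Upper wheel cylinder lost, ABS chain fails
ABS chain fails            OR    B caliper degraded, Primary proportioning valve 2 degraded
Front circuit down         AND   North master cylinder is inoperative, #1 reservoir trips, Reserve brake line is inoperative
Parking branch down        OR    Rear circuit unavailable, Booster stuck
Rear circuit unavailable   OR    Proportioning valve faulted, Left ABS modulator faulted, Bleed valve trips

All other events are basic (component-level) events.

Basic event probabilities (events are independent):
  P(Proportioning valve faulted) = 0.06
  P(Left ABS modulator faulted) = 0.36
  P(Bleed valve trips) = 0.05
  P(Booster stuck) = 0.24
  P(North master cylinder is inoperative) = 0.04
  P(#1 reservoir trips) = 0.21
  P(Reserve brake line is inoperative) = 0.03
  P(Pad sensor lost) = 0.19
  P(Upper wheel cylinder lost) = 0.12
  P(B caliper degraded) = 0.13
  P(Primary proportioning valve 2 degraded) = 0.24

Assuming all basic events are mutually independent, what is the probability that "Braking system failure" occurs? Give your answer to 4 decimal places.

0.5656

P(Rear circuit unavailable) [OR] = 1 − (1−0.06) × (1−0.36) × (1−0.05) = 0.428480
P(Parking branch down) [OR] = 1 − (1−0.428480) × (1−0.24) = 0.565645
P(Front circuit down) [AND] = 0.04 × 0.21 × 0.03 = 0.000252
P(ABS chain fails) [OR] = 1 − (1−0.13) × (1−0.24) = 0.338800
P(Booster path fails) [AND] = 0.000252 × 0.19 × 0.12 × 0.338800 = 0.000002
P(Braking system failure) [OR] = 1 − (1−0.565645) × (1−0.000002) = 0.565646
Rounded to 4 decimal places: P(Braking system failure) ≈ 0.5656.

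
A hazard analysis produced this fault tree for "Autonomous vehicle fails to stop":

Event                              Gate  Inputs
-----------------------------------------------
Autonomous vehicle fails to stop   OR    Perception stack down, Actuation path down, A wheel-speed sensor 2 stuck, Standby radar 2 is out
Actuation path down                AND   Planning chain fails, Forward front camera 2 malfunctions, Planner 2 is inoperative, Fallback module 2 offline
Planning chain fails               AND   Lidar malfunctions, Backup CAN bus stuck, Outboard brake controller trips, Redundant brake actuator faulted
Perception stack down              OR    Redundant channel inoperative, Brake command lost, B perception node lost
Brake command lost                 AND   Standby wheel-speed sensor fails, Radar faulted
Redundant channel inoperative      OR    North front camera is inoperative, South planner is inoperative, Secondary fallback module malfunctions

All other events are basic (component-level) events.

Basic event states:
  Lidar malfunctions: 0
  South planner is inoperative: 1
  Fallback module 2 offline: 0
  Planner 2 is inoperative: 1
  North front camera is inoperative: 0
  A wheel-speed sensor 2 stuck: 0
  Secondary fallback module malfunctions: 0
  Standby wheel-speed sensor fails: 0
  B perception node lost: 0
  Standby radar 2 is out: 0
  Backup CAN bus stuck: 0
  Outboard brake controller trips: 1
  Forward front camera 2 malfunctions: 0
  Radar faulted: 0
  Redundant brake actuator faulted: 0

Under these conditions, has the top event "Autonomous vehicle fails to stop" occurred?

Redundant channel inoperative [OR]: North front camera is inoperative=not, South planner is inoperative=occurs, Secondary fallback module malfunctions=not → at least one input occurs → occurs.
Brake command lost [AND]: Standby wheel-speed sensor fails=not, Radar faulted=not → not all inputs occur → does not occur.
Perception stack down [OR]: Redundant channel inoperative=occurs, Brake command lost=not, B perception node lost=not → at least one input occurs → occurs.
Planning chain fails [AND]: Lidar malfunctions=not, Backup CAN bus stuck=not, Outboard brake controller trips=occurs, Redundant brake actuator faulted=not → not all inputs occur → does not occur.
Actuation path down [AND]: Planning chain fails=not, Forward front camera 2 malfunctions=not, Planner 2 is inoperative=occurs, Fallback module 2 offline=not → not all inputs occur → does not occur.
Autonomous vehicle fails to stop [OR]: Perception stack down=occurs, Actuation path down=not, A wheel-speed sensor 2 stuck=not, Standby radar 2 is out=not → at least one input occurs → occurs.

Yes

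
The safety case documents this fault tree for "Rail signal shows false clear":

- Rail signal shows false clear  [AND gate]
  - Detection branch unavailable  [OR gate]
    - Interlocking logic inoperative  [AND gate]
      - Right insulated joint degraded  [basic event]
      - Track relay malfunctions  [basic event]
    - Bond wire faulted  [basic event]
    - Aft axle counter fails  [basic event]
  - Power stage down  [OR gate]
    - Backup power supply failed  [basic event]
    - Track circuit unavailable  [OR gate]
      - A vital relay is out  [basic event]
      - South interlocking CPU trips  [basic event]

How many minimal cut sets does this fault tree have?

9

Interlocking logic inoperative [AND]: one cut set from each child combined → 1 × 1 = 1 cut set(s).
Detection branch unavailable [OR]: union of children's cut sets → 3 cut set(s).
Track circuit unavailable [OR]: union of children's cut sets → 2 cut set(s).
Power stage down [OR]: union of children's cut sets → 3 cut set(s).
Rail signal shows false clear [AND]: one cut set from each child combined → 3 × 3 = 9 cut set(s).
Minimal cut sets: {Backup power supply failed, Right insulated joint degraded, Track relay malfunctions}; {A vital relay is out, Right insulated joint degraded, Track relay malfunctions}; {Right insulated joint degraded, South interlocking CPU trips, Track relay malfunctions}; {Backup power supply failed, Bond wire faulted}; {A vital relay is out, Bond wire faulted}; {Bond wire faulted, South interlocking CPU trips}; {Aft axle counter fails, Backup power supply failed}; {A vital relay is out, Aft axle counter fails}; {Aft axle counter fails, South interlocking CPU trips}.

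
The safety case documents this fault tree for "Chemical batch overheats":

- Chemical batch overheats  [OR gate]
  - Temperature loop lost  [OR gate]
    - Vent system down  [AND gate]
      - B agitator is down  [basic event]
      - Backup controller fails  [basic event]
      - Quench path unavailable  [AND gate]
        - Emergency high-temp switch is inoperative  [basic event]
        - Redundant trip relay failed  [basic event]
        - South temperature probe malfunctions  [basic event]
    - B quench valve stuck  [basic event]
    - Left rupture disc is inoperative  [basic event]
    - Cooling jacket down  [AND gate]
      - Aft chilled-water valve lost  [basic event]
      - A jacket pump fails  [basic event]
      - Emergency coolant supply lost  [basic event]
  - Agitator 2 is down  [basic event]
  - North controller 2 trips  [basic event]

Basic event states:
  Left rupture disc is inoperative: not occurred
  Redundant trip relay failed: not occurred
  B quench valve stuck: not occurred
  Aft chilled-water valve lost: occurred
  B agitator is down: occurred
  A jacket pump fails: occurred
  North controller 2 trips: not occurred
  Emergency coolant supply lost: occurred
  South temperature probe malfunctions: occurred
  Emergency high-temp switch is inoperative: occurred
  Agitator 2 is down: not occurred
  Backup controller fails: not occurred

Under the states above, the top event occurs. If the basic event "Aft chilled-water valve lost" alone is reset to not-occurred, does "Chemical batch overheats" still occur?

No

Counterfactual: set "Aft chilled-water valve lost" to not occurred.
Quench path unavailable [AND]: Emergency high-temp switch is inoperative=occurs, Redundant trip relay failed=not, South temperature probe malfunctions=occurs → not all inputs occur → does not occur.
Vent system down [AND]: B agitator is down=occurs, Backup controller fails=not, Quench path unavailable=not → not all inputs occur → does not occur.
Cooling jacket down [AND]: Aft chilled-water valve lost=not, A jacket pump fails=occurs, Emergency coolant supply lost=occurs → not all inputs occur → does not occur.
Temperature loop lost [OR]: Vent system down=not, B quench valve stuck=not, Left rupture disc is inoperative=not, Cooling jacket down=not → no input occurs → does not occur.
Chemical batch overheats [OR]: Temperature loop lost=not, Agitator 2 is down=not, North controller 2 trips=not → no input occurs → does not occur.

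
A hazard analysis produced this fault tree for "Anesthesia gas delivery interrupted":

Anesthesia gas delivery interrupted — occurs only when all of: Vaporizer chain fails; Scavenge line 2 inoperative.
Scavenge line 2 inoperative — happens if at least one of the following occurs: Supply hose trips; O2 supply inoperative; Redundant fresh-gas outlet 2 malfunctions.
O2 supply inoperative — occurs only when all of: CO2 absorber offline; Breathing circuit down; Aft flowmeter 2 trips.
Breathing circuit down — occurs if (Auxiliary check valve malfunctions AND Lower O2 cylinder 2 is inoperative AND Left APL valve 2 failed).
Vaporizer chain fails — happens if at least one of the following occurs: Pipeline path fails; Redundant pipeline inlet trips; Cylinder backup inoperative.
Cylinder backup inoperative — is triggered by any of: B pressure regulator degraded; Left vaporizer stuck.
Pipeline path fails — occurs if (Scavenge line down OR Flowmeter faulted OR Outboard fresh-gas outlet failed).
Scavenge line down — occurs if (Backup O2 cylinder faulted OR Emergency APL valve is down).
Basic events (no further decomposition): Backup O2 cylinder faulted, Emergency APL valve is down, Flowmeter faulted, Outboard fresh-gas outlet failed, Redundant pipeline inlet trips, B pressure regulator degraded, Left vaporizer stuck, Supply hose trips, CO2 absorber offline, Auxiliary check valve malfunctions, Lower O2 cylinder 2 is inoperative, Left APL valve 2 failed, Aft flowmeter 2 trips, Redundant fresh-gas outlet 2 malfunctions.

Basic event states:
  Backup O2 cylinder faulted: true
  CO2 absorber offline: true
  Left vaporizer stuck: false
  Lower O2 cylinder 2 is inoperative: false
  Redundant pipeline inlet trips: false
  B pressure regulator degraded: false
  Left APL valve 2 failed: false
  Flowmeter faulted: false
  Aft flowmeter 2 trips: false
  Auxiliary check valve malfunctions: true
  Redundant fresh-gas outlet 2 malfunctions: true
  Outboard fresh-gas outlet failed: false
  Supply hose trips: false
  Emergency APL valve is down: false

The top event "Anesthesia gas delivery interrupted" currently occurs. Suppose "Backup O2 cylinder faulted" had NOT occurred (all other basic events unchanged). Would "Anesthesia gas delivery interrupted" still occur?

Counterfactual: set "Backup O2 cylinder faulted" to not occurred.
Scavenge line down [OR]: Backup O2 cylinder faulted=not, Emergency APL valve is down=not → no input occurs → does not occur.
Pipeline path fails [OR]: Scavenge line down=not, Flowmeter faulted=not, Outboard fresh-gas outlet failed=not → no input occurs → does not occur.
Cylinder backup inoperative [OR]: B pressure regulator degraded=not, Left vaporizer stuck=not → no input occurs → does not occur.
Vaporizer chain fails [OR]: Pipeline path fails=not, Redundant pipeline inlet trips=not, Cylinder backup inoperative=not → no input occurs → does not occur.
Breathing circuit down [AND]: Auxiliary check valve malfunctions=occurs, Lower O2 cylinder 2 is inoperative=not, Left APL valve 2 failed=not → not all inputs occur → does not occur.
O2 supply inoperative [AND]: CO2 absorber offline=occurs, Breathing circuit down=not, Aft flowmeter 2 trips=not → not all inputs occur → does not occur.
Scavenge line 2 inoperative [OR]: Supply hose trips=not, O2 supply inoperative=not, Redundant fresh-gas outlet 2 malfunctions=occurs → at least one input occurs → occurs.
Anesthesia gas delivery interrupted [AND]: Vaporizer chain fails=not, Scavenge line 2 inoperative=occurs → not all inputs occur → does not occur.

No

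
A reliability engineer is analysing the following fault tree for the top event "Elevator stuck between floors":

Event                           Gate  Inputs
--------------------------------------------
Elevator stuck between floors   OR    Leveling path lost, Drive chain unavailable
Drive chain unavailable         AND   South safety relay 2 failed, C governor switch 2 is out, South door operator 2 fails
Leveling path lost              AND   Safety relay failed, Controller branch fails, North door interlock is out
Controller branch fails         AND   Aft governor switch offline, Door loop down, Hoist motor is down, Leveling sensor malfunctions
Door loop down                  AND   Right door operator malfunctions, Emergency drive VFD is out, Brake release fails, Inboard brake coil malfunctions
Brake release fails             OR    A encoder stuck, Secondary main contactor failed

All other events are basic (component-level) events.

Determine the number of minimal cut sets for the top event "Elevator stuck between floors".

Brake release fails [OR]: union of children's cut sets → 2 cut set(s).
Door loop down [AND]: one cut set from each child combined → 1 × 1 × 2 × 1 = 2 cut set(s).
Controller branch fails [AND]: one cut set from each child combined → 1 × 2 × 1 × 1 = 2 cut set(s).
Leveling path lost [AND]: one cut set from each child combined → 1 × 2 × 1 = 2 cut set(s).
Drive chain unavailable [AND]: one cut set from each child combined → 1 × 1 × 1 = 1 cut set(s).
Elevator stuck between floors [OR]: union of children's cut sets → 3 cut set(s).
Minimal cut sets: {A encoder stuck, Aft governor switch offline, Emergency drive VFD is out, Hoist motor is down, Inboard brake coil malfunctions, Leveling sensor malfunctions, North door interlock is out, Right door operator malfunctions, Safety relay failed}; {Aft governor switch offline, Emergency drive VFD is out, Hoist motor is down, Inboard brake coil malfunctions, Leveling sensor malfunctions, North door interlock is out, Right door operator malfunctions, Safety relay failed, Secondary main contactor failed}; {C governor switch 2 is out, South door operator 2 fails, South safety relay 2 failed}.

3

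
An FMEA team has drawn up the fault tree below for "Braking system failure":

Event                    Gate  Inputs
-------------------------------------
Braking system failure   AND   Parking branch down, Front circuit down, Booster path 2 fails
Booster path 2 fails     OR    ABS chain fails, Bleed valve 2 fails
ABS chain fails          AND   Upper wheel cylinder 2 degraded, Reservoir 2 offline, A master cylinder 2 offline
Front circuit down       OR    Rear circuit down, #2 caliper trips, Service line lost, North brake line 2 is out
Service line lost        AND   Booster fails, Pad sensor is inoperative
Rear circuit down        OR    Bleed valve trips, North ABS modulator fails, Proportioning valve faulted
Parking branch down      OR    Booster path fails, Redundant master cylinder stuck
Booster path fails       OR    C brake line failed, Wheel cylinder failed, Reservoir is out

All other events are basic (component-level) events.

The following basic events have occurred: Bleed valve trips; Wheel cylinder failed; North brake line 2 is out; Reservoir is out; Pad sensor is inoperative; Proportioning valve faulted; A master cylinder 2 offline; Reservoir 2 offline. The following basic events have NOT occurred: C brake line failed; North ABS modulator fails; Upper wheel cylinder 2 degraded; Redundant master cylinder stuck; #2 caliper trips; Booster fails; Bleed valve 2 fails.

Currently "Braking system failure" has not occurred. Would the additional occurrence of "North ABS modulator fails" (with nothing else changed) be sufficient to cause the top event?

No

Counterfactual: set "North ABS modulator fails" to occurred.
Booster path fails [OR]: C brake line failed=not, Wheel cylinder failed=occurs, Reservoir is out=occurs → at least one input occurs → occurs.
Parking branch down [OR]: Booster path fails=occurs, Redundant master cylinder stuck=not → at least one input occurs → occurs.
Rear circuit down [OR]: Bleed valve trips=occurs, North ABS modulator fails=occurs, Proportioning valve faulted=occurs → at least one input occurs → occurs.
Service line lost [AND]: Booster fails=not, Pad sensor is inoperative=occurs → not all inputs occur → does not occur.
Front circuit down [OR]: Rear circuit down=occurs, #2 caliper trips=not, Service line lost=not, North brake line 2 is out=occurs → at least one input occurs → occurs.
ABS chain fails [AND]: Upper wheel cylinder 2 degraded=not, Reservoir 2 offline=occurs, A master cylinder 2 offline=occurs → not all inputs occur → does not occur.
Booster path 2 fails [OR]: ABS chain fails=not, Bleed valve 2 fails=not → no input occurs → does not occur.
Braking system failure [AND]: Parking branch down=occurs, Front circuit down=occurs, Booster path 2 fails=not → not all inputs occur → does not occur.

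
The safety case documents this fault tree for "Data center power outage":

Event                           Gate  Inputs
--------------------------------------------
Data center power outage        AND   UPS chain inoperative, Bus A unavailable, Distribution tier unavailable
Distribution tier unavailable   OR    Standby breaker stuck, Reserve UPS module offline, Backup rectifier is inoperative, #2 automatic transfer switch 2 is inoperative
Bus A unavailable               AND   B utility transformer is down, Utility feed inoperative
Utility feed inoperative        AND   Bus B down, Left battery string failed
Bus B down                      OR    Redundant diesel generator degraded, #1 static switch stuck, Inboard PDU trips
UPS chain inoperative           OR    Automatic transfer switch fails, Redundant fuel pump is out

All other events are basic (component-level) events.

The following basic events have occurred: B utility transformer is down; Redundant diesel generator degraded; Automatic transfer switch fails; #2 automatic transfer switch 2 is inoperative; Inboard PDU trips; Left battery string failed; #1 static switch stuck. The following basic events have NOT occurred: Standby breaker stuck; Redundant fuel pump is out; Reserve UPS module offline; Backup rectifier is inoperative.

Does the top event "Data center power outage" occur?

Yes

UPS chain inoperative [OR]: Automatic transfer switch fails=occurs, Redundant fuel pump is out=not → at least one input occurs → occurs.
Bus B down [OR]: Redundant diesel generator degraded=occurs, #1 static switch stuck=occurs, Inboard PDU trips=occurs → at least one input occurs → occurs.
Utility feed inoperative [AND]: Bus B down=occurs, Left battery string failed=occurs → all inputs occur → occurs.
Bus A unavailable [AND]: B utility transformer is down=occurs, Utility feed inoperative=occurs → all inputs occur → occurs.
Distribution tier unavailable [OR]: Standby breaker stuck=not, Reserve UPS module offline=not, Backup rectifier is inoperative=not, #2 automatic transfer switch 2 is inoperative=occurs → at least one input occurs → occurs.
Data center power outage [AND]: UPS chain inoperative=occurs, Bus A unavailable=occurs, Distribution tier unavailable=occurs → all inputs occur → occurs.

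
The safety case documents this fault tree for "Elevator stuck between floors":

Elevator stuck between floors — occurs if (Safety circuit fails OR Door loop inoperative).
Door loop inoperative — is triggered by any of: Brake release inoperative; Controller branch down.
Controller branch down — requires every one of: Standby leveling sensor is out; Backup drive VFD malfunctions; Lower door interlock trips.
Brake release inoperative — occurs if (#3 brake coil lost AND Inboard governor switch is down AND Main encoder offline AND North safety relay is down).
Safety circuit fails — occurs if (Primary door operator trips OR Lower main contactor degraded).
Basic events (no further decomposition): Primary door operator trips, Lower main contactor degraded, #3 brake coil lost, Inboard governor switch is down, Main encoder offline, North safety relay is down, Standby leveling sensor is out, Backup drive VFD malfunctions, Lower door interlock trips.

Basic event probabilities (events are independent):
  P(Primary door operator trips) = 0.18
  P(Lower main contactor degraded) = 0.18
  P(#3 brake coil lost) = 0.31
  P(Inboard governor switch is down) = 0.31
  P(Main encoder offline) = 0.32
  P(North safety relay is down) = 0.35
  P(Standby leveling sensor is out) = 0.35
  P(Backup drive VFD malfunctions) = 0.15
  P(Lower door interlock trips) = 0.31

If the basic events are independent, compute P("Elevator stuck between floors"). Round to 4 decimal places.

0.3457

P(Safety circuit fails) [OR] = 1 − (1−0.18) × (1−0.18) = 0.327600
P(Brake release inoperative) [AND] = 0.31 × 0.31 × 0.32 × 0.35 = 0.010763
P(Controller branch down) [AND] = 0.35 × 0.15 × 0.31 = 0.016275
P(Door loop inoperative) [OR] = 1 − (1−0.010763) × (1−0.016275) = 0.026863
P(Elevator stuck between floors) [OR] = 1 − (1−0.327600) × (1−0.026863) = 0.345663
Rounded to 4 decimal places: P(Elevator stuck between floors) ≈ 0.3457.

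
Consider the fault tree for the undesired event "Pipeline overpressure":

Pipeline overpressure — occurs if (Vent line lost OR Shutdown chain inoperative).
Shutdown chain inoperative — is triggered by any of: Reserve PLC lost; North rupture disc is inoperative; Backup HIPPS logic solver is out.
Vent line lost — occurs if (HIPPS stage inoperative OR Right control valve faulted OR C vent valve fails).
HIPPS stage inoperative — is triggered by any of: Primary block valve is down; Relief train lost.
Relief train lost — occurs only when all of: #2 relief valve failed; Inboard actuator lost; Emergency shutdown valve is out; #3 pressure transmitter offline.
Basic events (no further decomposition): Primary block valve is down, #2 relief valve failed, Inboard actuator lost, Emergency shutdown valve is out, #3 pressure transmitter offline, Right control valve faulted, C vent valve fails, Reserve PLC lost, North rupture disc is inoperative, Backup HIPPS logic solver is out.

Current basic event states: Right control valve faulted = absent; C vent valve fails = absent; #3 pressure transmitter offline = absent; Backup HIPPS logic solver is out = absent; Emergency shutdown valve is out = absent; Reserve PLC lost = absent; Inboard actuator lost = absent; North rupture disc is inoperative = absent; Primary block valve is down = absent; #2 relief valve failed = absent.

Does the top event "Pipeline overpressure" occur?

Relief train lost [AND]: #2 relief valve failed=not, Inboard actuator lost=not, Emergency shutdown valve is out=not, #3 pressure transmitter offline=not → not all inputs occur → does not occur.
HIPPS stage inoperative [OR]: Primary block valve is down=not, Relief train lost=not → no input occurs → does not occur.
Vent line lost [OR]: HIPPS stage inoperative=not, Right control valve faulted=not, C vent valve fails=not → no input occurs → does not occur.
Shutdown chain inoperative [OR]: Reserve PLC lost=not, North rupture disc is inoperative=not, Backup HIPPS logic solver is out=not → no input occurs → does not occur.
Pipeline overpressure [OR]: Vent line lost=not, Shutdown chain inoperative=not → no input occurs → does not occur.

No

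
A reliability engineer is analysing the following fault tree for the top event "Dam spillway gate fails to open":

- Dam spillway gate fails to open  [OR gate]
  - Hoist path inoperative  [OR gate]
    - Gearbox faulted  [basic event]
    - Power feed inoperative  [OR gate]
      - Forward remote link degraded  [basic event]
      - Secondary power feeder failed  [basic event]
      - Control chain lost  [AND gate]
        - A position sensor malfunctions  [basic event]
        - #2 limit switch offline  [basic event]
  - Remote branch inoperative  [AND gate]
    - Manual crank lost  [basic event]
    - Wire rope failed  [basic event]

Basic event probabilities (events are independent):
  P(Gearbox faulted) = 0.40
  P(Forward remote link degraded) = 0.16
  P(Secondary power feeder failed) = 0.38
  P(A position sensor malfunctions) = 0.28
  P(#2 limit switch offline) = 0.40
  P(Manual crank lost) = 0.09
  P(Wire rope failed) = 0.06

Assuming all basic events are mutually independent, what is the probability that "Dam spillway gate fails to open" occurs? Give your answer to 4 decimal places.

P(Control chain lost) [AND] = 0.28 × 0.40 = 0.112000
P(Power feed inoperative) [OR] = 1 − (1−0.16) × (1−0.38) × (1−0.112000) = 0.537530
P(Hoist path inoperative) [OR] = 1 − (1−0.40) × (1−0.537530) = 0.722518
P(Remote branch inoperative) [AND] = 0.09 × 0.06 = 0.005400
P(Dam spillway gate fails to open) [OR] = 1 − (1−0.722518) × (1−0.005400) = 0.724016
Rounded to 4 decimal places: P(Dam spillway gate fails to open) ≈ 0.7240.

0.7240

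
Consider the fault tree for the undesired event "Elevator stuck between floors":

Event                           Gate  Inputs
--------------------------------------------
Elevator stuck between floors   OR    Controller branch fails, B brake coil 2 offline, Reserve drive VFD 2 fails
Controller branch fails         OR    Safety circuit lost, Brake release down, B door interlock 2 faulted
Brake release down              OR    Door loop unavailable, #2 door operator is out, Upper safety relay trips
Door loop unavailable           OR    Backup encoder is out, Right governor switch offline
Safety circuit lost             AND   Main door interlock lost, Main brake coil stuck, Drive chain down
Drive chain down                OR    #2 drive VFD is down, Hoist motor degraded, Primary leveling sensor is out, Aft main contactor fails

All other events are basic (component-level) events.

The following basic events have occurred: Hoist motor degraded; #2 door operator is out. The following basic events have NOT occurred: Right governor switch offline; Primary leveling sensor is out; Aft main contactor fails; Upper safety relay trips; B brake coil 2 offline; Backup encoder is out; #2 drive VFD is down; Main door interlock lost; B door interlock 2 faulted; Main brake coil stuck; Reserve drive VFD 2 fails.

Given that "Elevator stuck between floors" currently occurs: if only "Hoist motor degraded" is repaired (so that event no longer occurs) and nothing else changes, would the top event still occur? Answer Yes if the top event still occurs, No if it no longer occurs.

Yes

Counterfactual: set "Hoist motor degraded" to not occurred.
Drive chain down [OR]: #2 drive VFD is down=not, Hoist motor degraded=not, Primary leveling sensor is out=not, Aft main contactor fails=not → no input occurs → does not occur.
Safety circuit lost [AND]: Main door interlock lost=not, Main brake coil stuck=not, Drive chain down=not → not all inputs occur → does not occur.
Door loop unavailable [OR]: Backup encoder is out=not, Right governor switch offline=not → no input occurs → does not occur.
Brake release down [OR]: Door loop unavailable=not, #2 door operator is out=occurs, Upper safety relay trips=not → at least one input occurs → occurs.
Controller branch fails [OR]: Safety circuit lost=not, Brake release down=occurs, B door interlock 2 faulted=not → at least one input occurs → occurs.
Elevator stuck between floors [OR]: Controller branch fails=occurs, B brake coil 2 offline=not, Reserve drive VFD 2 fails=not → at least one input occurs → occurs.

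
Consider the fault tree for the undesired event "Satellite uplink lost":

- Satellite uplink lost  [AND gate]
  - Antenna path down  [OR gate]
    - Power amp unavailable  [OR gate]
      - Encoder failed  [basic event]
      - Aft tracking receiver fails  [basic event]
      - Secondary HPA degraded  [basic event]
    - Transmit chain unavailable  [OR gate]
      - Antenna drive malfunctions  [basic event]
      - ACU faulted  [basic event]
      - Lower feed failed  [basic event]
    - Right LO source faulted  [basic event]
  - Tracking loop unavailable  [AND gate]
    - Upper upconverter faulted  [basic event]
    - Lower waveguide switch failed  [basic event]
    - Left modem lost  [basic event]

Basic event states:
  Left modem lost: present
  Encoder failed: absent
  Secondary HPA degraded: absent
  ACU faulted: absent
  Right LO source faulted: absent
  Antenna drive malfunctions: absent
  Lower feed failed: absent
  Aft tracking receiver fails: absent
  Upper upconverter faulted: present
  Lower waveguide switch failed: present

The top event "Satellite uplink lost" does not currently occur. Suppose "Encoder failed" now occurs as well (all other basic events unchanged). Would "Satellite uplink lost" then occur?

Counterfactual: set "Encoder failed" to occurred.
Power amp unavailable [OR]: Encoder failed=occurs, Aft tracking receiver fails=not, Secondary HPA degraded=not → at least one input occurs → occurs.
Transmit chain unavailable [OR]: Antenna drive malfunctions=not, ACU faulted=not, Lower feed failed=not → no input occurs → does not occur.
Antenna path down [OR]: Power amp unavailable=occurs, Transmit chain unavailable=not, Right LO source faulted=not → at least one input occurs → occurs.
Tracking loop unavailable [AND]: Upper upconverter faulted=occurs, Lower waveguide switch failed=occurs, Left modem lost=occurs → all inputs occur → occurs.
Satellite uplink lost [AND]: Antenna path down=occurs, Tracking loop unavailable=occurs → all inputs occur → occurs.

Yes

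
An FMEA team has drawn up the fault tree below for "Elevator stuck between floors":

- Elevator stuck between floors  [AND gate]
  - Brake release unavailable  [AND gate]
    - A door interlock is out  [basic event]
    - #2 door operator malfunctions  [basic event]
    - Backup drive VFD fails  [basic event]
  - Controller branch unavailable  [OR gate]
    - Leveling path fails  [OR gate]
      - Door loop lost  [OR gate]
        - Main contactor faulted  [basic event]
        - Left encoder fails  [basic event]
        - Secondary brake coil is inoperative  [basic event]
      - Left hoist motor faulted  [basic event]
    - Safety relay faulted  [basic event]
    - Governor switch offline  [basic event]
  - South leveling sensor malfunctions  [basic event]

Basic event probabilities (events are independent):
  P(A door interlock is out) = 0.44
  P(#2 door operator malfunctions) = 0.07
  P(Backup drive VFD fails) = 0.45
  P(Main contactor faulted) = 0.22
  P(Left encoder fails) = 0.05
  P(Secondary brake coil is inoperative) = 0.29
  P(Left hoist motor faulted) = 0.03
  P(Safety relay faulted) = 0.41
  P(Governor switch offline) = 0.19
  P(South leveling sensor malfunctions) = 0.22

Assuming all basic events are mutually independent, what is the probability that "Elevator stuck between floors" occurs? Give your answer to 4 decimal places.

0.0023

P(Brake release unavailable) [AND] = 0.44 × 0.07 × 0.45 = 0.013860
P(Door loop lost) [OR] = 1 − (1−0.22) × (1−0.05) × (1−0.29) = 0.473890
P(Leveling path fails) [OR] = 1 − (1−0.473890) × (1−0.03) = 0.489673
P(Controller branch unavailable) [OR] = 1 − (1−0.489673) × (1−0.41) × (1−0.19) = 0.756115
P(Elevator stuck between floors) [AND] = 0.013860 × 0.756115 × 0.22 = 0.002306
Rounded to 4 decimal places: P(Elevator stuck between floors) ≈ 0.0023.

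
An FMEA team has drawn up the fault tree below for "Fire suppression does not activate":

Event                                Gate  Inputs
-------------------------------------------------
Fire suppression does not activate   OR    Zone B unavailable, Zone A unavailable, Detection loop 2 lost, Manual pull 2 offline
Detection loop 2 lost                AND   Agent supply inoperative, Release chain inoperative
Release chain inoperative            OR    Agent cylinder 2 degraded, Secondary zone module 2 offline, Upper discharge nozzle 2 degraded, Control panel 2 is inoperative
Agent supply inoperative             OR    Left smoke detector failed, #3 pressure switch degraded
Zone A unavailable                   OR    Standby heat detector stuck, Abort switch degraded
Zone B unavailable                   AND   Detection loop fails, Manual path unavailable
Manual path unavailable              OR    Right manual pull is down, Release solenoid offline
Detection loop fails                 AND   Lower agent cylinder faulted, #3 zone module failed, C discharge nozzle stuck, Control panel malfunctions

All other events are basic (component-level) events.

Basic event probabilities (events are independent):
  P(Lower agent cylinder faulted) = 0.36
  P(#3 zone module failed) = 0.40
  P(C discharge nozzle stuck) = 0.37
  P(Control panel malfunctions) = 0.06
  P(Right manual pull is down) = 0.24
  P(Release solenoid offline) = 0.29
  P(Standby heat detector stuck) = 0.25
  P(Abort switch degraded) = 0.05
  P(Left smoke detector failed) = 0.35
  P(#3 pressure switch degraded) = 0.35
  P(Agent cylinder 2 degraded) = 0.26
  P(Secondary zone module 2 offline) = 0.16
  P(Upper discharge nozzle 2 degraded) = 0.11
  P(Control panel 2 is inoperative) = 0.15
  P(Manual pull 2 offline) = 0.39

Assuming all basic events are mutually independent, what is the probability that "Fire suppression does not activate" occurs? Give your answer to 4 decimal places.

P(Detection loop fails) [AND] = 0.36 × 0.40 × 0.37 × 0.06 = 0.003197
P(Manual path unavailable) [OR] = 1 − (1−0.24) × (1−0.29) = 0.460400
P(Zone B unavailable) [AND] = 0.003197 × 0.460400 = 0.001472
P(Zone A unavailable) [OR] = 1 − (1−0.25) × (1−0.05) = 0.287500
P(Agent supply inoperative) [OR] = 1 − (1−0.35) × (1−0.35) = 0.577500
P(Release chain inoperative) [OR] = 1 − (1−0.26) × (1−0.16) × (1−0.11) × (1−0.15) = 0.529760
P(Detection loop 2 lost) [AND] = 0.577500 × 0.529760 = 0.305936
P(Fire suppression does not activate) [OR] = 1 − (1−0.001472) × (1−0.287500) × (1−0.305936) × (1−0.39) = 0.698786
Rounded to 4 decimal places: P(Fire suppression does not activate) ≈ 0.6988.

0.6988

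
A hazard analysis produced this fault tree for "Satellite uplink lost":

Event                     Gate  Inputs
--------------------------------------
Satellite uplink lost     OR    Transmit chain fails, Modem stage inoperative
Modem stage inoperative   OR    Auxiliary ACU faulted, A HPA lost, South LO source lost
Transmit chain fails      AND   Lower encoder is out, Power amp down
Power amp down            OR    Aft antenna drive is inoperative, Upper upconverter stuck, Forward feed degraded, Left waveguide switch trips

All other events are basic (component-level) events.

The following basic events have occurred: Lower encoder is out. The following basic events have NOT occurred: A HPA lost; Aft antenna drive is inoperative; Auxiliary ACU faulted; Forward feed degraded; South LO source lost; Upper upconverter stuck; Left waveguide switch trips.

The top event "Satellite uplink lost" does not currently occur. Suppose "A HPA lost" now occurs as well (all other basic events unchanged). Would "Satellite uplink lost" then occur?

Counterfactual: set "A HPA lost" to occurred.
Power amp down [OR]: Aft antenna drive is inoperative=not, Upper upconverter stuck=not, Forward feed degraded=not, Left waveguide switch trips=not → no input occurs → does not occur.
Transmit chain fails [AND]: Lower encoder is out=occurs, Power amp down=not → not all inputs occur → does not occur.
Modem stage inoperative [OR]: Auxiliary ACU faulted=not, A HPA lost=occurs, South LO source lost=not → at least one input occurs → occurs.
Satellite uplink lost [OR]: Transmit chain fails=not, Modem stage inoperative=occurs → at least one input occurs → occurs.

Yes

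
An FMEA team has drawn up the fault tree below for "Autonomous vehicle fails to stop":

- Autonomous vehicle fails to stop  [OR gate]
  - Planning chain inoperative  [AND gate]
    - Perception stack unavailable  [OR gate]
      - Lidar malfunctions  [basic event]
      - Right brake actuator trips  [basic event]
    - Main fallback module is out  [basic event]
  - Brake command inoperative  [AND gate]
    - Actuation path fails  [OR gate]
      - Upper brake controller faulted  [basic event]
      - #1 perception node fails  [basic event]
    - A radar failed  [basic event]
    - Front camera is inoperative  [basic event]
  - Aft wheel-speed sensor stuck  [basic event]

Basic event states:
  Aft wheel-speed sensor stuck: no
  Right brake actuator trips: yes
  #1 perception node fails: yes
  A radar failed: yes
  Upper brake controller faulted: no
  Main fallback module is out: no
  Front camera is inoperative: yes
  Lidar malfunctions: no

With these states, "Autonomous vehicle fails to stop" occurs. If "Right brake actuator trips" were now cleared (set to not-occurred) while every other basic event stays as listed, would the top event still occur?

Yes

Counterfactual: set "Right brake actuator trips" to not occurred.
Perception stack unavailable [OR]: Lidar malfunctions=not, Right brake actuator trips=not → no input occurs → does not occur.
Planning chain inoperative [AND]: Perception stack unavailable=not, Main fallback module is out=not → not all inputs occur → does not occur.
Actuation path fails [OR]: Upper brake controller faulted=not, #1 perception node fails=occurs → at least one input occurs → occurs.
Brake command inoperative [AND]: Actuation path fails=occurs, A radar failed=occurs, Front camera is inoperative=occurs → all inputs occur → occurs.
Autonomous vehicle fails to stop [OR]: Planning chain inoperative=not, Brake command inoperative=occurs, Aft wheel-speed sensor stuck=not → at least one input occurs → occurs.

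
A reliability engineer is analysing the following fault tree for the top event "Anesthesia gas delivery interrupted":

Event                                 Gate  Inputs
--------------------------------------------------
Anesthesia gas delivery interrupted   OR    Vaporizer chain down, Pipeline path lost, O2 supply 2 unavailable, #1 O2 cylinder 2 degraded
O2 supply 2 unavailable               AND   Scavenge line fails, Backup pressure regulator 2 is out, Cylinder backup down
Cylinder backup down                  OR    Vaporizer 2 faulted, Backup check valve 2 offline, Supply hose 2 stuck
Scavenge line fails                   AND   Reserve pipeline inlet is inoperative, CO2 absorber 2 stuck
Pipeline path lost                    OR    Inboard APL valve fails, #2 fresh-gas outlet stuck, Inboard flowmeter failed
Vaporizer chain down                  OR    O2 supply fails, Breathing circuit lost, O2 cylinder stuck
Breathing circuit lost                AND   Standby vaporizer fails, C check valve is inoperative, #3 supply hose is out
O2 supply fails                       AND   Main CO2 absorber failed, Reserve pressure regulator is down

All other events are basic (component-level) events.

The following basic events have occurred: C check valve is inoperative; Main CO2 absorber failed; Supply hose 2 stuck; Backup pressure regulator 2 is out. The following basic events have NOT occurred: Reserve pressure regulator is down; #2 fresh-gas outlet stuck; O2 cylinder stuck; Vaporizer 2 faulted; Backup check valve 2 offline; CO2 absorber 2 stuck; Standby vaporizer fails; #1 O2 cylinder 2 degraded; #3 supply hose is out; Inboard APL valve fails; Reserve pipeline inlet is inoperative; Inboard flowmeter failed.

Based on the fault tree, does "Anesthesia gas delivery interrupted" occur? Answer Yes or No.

O2 supply fails [AND]: Main CO2 absorber failed=occurs, Reserve pressure regulator is down=not → not all inputs occur → does not occur.
Breathing circuit lost [AND]: Standby vaporizer fails=not, C check valve is inoperative=occurs, #3 supply hose is out=not → not all inputs occur → does not occur.
Vaporizer chain down [OR]: O2 supply fails=not, Breathing circuit lost=not, O2 cylinder stuck=not → no input occurs → does not occur.
Pipeline path lost [OR]: Inboard APL valve fails=not, #2 fresh-gas outlet stuck=not, Inboard flowmeter failed=not → no input occurs → does not occur.
Scavenge line fails [AND]: Reserve pipeline inlet is inoperative=not, CO2 absorber 2 stuck=not → not all inputs occur → does not occur.
Cylinder backup down [OR]: Vaporizer 2 faulted=not, Backup check valve 2 offline=not, Supply hose 2 stuck=occurs → at least one input occurs → occurs.
O2 supply 2 unavailable [AND]: Scavenge line fails=not, Backup pressure regulator 2 is out=occurs, Cylinder backup down=occurs → not all inputs occur → does not occur.
Anesthesia gas delivery interrupted [OR]: Vaporizer chain down=not, Pipeline path lost=not, O2 supply 2 unavailable=not, #1 O2 cylinder 2 degraded=not → no input occurs → does not occur.

No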